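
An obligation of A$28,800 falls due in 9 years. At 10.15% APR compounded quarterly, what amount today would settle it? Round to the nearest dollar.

A$11,685

With 4 periods per year: i = 0.025375, n = 36.
PV = 28,800 / (1 + 0.025375)^36 = 28,800 / 2.464780 = 11,684.6149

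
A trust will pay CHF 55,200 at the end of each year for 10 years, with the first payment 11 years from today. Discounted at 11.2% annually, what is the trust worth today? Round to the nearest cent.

CHF 111,510.69

PV at t=10 (ordinary 10-year annuity): 55200 × a(10|0.112) = 55200 × 5.840167 = 322,377.2426
Discount back 10 years: 322,377.2426 × (1+0.112)^(−10) = 322,377.2426 × 0.345901 = 111,510.6902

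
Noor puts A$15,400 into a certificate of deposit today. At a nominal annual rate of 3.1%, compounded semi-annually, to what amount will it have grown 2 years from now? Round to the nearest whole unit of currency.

A$16,377

i = 0.031/2 = 0.0155 per half-year; n = 2·2 = 4.
15,400 × (1+0.0155)^4 = 15,400 × 1.063456 = 16,377.2294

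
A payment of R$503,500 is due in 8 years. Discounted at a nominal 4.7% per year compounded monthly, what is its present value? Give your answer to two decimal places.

R$345,958.26

Periodic rate i = 0.047/12 = 0.00391667; n = 8 × 12 = 96 periods.
Discount factor = (1+0.00391667)^(−96) = 0.687107; PV = 503,500 × 0.687107 = 345,958.2588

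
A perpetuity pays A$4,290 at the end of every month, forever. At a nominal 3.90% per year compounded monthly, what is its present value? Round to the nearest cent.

Periodic rate i = 0.039/12 = 0.00325.
PV = PMT / i = 4290 / 0.00325 = 1,320,000.0000

A$1,320,000.00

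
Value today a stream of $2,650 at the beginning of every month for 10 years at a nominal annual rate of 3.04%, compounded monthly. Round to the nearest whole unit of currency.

i = 0.0304/12 = 0.00253333 per month; n = 10·12 = 120.
Annuity factor a(120|0.00253333) × (1+i) = 103.625842; PV = 2650 × 103.625842 = 274,608.4810
Payments are at the start of each period, so multiply by (1+i).

$274,608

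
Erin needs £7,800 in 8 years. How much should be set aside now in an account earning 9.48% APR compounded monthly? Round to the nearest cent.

Periodic rate i = 0.0948/12 = 0.0079; n = 8 × 12 = 96 periods.
PV = FV·(1+i)^(−n) = 7,800 × 0.469813 = 3,664.5433

£3,664.54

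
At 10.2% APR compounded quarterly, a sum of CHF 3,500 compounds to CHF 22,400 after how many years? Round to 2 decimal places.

18.43 years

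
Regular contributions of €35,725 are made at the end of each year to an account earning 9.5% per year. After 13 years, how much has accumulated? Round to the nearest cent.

Accumulation factor s(13|0.095) = 23.723634; FV = 35725 × 23.723634 = 847,526.8383

€847,526.84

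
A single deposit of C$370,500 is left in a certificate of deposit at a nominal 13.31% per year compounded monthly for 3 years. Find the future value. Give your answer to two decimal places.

C$551,121.47

i = 0.1331/12 = 0.0110917 per month; n = 3·12 = 36.
370,500 × (1+0.0110917)^36 = 370,500 × 1.487507 = 551,121.4670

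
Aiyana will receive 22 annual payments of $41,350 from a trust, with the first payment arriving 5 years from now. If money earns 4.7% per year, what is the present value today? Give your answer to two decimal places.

$465,593.65

PV at t=4 (ordinary 22-year annuity): 41350 × a(22|0.047) = 41350 × 13.530638 = 559,491.8654
Discount back 4 years: 559,491.8654 × (1+0.047)^(−4) = 559,491.8654 × 0.832172 = 465,593.6514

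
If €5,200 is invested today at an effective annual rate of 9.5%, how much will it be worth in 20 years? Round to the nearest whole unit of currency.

€31,936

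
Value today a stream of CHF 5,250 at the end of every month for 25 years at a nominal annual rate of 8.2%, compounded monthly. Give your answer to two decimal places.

CHF 668,694.57

With 12 periods per year: i = 0.00683333, n = 300.
Annuity factor a(300|0.00683333) = 127.370395; PV = 5250 × 127.370395 = 668,694.5738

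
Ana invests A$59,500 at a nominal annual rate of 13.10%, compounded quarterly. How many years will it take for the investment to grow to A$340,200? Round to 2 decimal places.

Periodic rate i = 0.131/4 = 0.03275.
n = ln(340200/59500) / ln(1+0.03275) = ln(5.71765) / 0.032225 = 54.1055 quarters
= 54.1055/4 years

13.53 years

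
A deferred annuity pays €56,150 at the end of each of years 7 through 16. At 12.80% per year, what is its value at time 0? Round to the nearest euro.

Value one period before first payment (t=6): 56150 × [1 − (1+0.128)^(−10)] / 0.128 = 56150 × 5.469895 = 307,134.6139
PV₀ = 307,134.6139 / (1+0.128)^6 = 307,134.6139 / 2.059940 = 149,098.8062

€149,099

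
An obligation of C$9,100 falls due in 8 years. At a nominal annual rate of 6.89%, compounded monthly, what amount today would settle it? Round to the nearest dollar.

With 12 periods per year: i = 0.00574167, n = 96.
Discount factor = (1+0.00574167)^(−96) = 0.577167; PV = 9,100 × 0.577167 = 5,252.2197

C$5,252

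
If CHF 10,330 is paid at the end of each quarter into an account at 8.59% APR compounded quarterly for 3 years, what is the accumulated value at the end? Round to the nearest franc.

With 4 periods per year: i = 0.021475, n = 12.
FV = 10330 × [(1+0.021475)^12 − 1] / 0.021475 = 10330 × 13.523884 = 139,701.7190

CHF 139,702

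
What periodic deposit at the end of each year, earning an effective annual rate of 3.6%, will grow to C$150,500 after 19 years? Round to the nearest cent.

C$5,654.93

FV-annuity factor = 26.613950; PMT = 150500 / 26.613950 = 5,654.9292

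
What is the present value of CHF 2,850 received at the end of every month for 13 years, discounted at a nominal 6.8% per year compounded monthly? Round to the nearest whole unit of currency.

With 12 periods per year: i = 0.00566667, n = 156.
PV = 2850 × [1 − (1+0.00566667)^(−156)] / 0.00566667 = 2850 × 103.383665 = 294,643.4440

CHF 294,643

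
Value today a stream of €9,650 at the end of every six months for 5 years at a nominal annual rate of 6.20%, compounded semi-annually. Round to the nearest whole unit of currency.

With 2 periods per year: i = 0.031, n = 10.
PV = 9650 × [1 − (1+0.031)^(−10)] / 0.031 = 9650 × 8.486835 = 81,897.9535

€81,898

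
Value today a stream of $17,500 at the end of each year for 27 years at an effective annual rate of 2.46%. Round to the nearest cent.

$342,289.42

Annuity factor a(27|0.0246) = 19.559395; PV = 17500 × 19.559395 = 342,289.4187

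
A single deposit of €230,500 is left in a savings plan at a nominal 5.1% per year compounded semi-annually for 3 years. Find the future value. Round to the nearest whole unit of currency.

€268,093

Periodic rate i = 0.051/2 = 0.0255; n = 3 × 2 = 6 periods.
FV = PV·(1+i)^n = 230,500 × 1.163092 = 268,092.6564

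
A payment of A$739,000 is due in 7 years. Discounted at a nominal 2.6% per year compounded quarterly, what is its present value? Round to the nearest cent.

i = 0.026/4 = 0.0065 per quarter; n = 7·4 = 28.
PV = FV·(1+i)^(−n) = 739,000 × 0.834092 = 616,394.3087

A$616,394.31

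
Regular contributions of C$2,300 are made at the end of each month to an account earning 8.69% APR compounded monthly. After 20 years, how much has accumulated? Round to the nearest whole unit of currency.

C$1,477,017

Periodic rate i = 0.0869/12 = 0.00724167; n = 20 × 12 = 240 periods.
FV = PMT · [(1+i)^n − 1] / i = 2300 · 642.181093 = 1,477,016.5150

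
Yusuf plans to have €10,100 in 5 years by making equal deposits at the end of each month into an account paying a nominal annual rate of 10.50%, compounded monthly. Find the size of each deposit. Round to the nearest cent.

€128.71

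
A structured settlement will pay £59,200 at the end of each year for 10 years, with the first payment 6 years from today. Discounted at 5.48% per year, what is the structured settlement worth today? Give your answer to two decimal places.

Value one period before first payment (t=5): 59200 × [1 − (1+0.0548)^(−10)] / 0.0548 = 59200 × 7.544862 = 446,655.8346
PV₀ = 446,655.8346 / (1+0.0548)^5 = 446,655.8346 / 1.305722 = 342,075.8430

£342,075.84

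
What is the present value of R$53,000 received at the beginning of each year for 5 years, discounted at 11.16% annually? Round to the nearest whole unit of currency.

R$216,869

Annuity factor a(5|0.1116) × (1+i) = 4.091877; PV = 53000 × 4.091877 = 216,869.4780
(annuity-due: payments at period start, so ×(1+i).)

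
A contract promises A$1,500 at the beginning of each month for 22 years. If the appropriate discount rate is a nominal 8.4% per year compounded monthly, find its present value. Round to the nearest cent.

A$181,568.67

Periodic rate i = 0.084/12 = 0.007; n = 22 × 12 = 264 periods.
Annuity factor a(264|0.007) × (1+i) = 121.045781; PV = 1500 × 121.045781 = 181,568.6722
(annuity-due: payments at period start, so ×(1+i).)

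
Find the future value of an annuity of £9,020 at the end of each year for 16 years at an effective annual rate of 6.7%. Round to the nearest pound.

FV = PMT · [(1+i)^n − 1] / i = 9020 · 27.201178 = 245,354.6280

£245,355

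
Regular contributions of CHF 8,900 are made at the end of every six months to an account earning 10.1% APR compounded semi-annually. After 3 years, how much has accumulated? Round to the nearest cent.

Periodic rate i = 0.101/2 = 0.0505; n = 3 × 2 = 6 periods.
Accumulation factor s(6|0.0505) = 6.810476; FV = 8900 × 6.810476 = 60,613.2379

CHF 60,613.24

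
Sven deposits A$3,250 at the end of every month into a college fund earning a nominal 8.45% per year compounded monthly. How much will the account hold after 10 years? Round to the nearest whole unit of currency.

With 12 periods per year: i = 0.00704167, n = 120.
FV = 3250 × [(1+0.00704167)^120 − 1] / 0.00704167 = 3250 × 187.611036 = 609,735.8666

A$609,736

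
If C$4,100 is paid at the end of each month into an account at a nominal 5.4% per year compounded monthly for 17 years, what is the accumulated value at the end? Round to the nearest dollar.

With 12 periods per year: i = 0.0045, n = 204.
FV = 4100 × [(1+0.0045)^204 − 1] / 0.0045 = 4100 × 333.138892 = 1,365,869.4559

C$1,365,869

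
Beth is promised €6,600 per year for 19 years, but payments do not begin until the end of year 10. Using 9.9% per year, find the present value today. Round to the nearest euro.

Value one period before first payment (t=9): 6600 × [1 − (1+0.099)^(−19)] / 0.099 = 6600 × 8.420626 = 55,576.1294
PV₀ = 55,576.1294 / (1+0.099)^9 = 55,576.1294 / 2.338725 = 23,763.4266

€23,763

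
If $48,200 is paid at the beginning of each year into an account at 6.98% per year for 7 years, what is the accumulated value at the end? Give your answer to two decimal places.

$445,966.43

FV = 48200 × [(1+0.0698)^7 − 1] / 0.0698 × (1+i) = 48200 × 9.252416 = 445,966.4325
(annuity-due: payments at period start, so ×(1+i).)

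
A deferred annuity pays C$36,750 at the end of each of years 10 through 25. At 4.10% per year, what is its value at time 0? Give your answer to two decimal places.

C$296,083.52

PV at t=9 (ordinary 16-year annuity): 36750 × a(16|0.041) = 36750 × 11.566806 = 425,080.1226
Discount back 9 years: 425,080.1226 × (1+0.041)^(−9) = 425,080.1226 × 0.696536 = 296,083.5175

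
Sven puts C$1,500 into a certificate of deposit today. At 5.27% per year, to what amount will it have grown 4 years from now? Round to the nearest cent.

1,500 × (1+0.0527)^4 = 1,500 × 1.228057 = 1,842.0854

C$1,842.09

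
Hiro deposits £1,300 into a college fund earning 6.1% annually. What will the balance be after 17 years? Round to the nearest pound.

£3,557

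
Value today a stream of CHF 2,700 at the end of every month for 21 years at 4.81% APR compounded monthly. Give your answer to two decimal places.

CHF 427,788.72

With 12 periods per year: i = 0.00400833, n = 252.
Annuity factor a(252|0.00400833) = 158.440268; PV = 2700 × 158.440268 = 427,788.7236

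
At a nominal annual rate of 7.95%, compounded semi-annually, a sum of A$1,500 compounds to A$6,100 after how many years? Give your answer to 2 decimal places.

Periodic rate i = 0.0795/2 = 0.03975.
(1+i)^n = 6100/1500 = 4.06667, so n = ln 4.06667 / ln 1.03975 = 35.9880 half-years
= 35.9880/2 years

17.99 years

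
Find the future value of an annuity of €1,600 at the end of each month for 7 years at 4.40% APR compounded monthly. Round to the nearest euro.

i = 0.044/12 = 0.00366667 per month; n = 7·12 = 84.
FV = PMT · [(1+i)^n − 1] / i = 1600 · 98.164019 = 157,062.4299

€157,062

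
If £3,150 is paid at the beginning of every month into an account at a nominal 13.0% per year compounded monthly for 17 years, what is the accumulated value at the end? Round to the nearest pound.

£2,353,710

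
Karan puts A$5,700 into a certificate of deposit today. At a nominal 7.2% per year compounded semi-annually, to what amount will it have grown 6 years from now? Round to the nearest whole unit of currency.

A$8,713

i = 0.072/2 = 0.036 per half-year; n = 6·2 = 12.
5,700 × (1+0.036)^12 = 5,700 × 1.528682 = 8,713.4857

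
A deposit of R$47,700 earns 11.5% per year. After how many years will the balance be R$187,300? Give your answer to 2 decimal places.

(1+i)^n = 187300/47700 = 3.92662, so n = ln 3.92662 / ln 1.115 = 12.5652 years

12.57 years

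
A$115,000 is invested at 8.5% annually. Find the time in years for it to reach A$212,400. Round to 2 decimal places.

7.52 years

(1+i)^n = 212400/115000 = 1.84696, so n = ln 1.84696 / ln 1.085 = 7.5207 years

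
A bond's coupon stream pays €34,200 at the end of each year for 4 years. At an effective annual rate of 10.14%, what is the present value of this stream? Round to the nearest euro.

PV = PMT · [1 − (1+i)^(−n)] / i = 34200 · 3.160283 = 108,081.6692

€108,082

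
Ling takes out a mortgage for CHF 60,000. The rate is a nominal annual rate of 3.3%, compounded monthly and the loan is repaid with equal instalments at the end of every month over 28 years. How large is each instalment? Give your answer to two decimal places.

CHF 273.83

Periodic rate i = 0.033/12 = 0.00275; n = 28 × 12 = 336 periods.
Annuity-PV factor = 219.115694; PMT = 60000 / 219.115694 = 273.8279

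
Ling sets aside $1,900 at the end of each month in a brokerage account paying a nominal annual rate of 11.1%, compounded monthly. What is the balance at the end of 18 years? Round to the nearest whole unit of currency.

$1,295,466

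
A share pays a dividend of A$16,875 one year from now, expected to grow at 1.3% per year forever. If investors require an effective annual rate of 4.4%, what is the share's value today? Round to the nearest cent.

A$544,354.84

PV = PMT / (i − g) = 16875 / (0.044 − 0.013) = 16875 / 0.031000 = 544,354.8387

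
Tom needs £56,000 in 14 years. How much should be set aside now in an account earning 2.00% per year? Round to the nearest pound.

£42,441

PV = 56,000 / (1 + 0.02)^14 = 56,000 / 1.319479 = 42,441.0014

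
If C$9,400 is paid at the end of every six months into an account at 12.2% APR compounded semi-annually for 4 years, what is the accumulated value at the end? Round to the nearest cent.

C$93,370.80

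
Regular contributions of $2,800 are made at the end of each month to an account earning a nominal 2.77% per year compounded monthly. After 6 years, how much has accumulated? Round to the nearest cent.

i = 0.0277/12 = 0.00230833 per month; n = 6·12 = 72.
Accumulation factor s(72|0.00230833) = 78.230947; FV = 2800 × 78.230947 = 219,046.6530

$219,046.65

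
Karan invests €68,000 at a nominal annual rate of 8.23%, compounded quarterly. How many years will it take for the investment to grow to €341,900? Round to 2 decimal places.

19.82 years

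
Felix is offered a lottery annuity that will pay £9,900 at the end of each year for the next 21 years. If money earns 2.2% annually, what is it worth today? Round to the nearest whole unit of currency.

Annuity factor a(21|0.022) = 16.673371; PV = 9900 × 16.673371 = 165,066.3759

£165,066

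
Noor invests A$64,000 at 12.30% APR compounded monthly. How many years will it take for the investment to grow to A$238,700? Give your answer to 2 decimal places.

Periodic rate i = 0.123/12 = 0.01025.
n = ln(238700/64000) / ln(1+0.01025) = ln(3.72969) / 0.010198 = 129.0789 months
= 129.0789/12 years

10.76 years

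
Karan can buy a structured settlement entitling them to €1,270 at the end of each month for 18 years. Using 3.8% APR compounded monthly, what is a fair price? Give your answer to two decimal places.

€198,464.83

With 12 periods per year: i = 0.00316667, n = 216.
PV = PMT · [1 − (1+i)^(−n)] / i = 1270 · 156.271518 = 198,464.8284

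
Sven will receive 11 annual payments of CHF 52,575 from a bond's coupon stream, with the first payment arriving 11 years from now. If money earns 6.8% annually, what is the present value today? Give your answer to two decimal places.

PV at t=10 (ordinary 11-year annuity): 52575 × a(11|0.068) = 52575 × 7.573948 = 398,200.3414
PV₀ = 398,200.3414 / (1+0.068)^10 = 398,200.3414 / 1.930690 = 206,247.6938

CHF 206,247.69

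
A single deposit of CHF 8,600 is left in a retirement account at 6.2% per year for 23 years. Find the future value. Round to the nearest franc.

8,600 × (1+0.062)^23 = 8,600 × 3.988999 = 34,305.3881

CHF 34,305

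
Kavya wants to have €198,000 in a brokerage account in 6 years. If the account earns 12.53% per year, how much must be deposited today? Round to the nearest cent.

€97,511.37

PV = 198,000 / (1 + 0.1253)^6 = 198,000 / 2.030532 = 97,511.3742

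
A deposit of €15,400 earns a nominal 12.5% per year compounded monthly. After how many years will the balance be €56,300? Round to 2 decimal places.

10.42 years

Periodic rate i = 0.125/12 = 0.0104167.
(1+i)^n = 56300/15400 = 3.65584, so n = ln 3.65584 / ln 1.01042 = 125.0944 months
= 125.0944/12 years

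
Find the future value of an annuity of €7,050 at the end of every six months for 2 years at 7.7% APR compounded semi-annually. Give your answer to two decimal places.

With 2 periods per year: i = 0.0385, n = 4.
FV = 7050 × [(1+0.0385)^4 − 1] / 0.0385 = 7050 × 4.236986 = 29,870.7518

€29,870.75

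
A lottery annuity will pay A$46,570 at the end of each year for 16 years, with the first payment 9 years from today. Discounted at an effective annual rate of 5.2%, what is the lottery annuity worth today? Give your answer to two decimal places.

Value one period before first payment (t=8): 46570 × [1 − (1+0.052)^(−16)] / 0.052 = 46570 × 10.685125 = 497,606.2613
PV₀ = 497,606.2613 / (1+0.052)^8 = 497,606.2613 / 1.500120 = 331,711.0338

A$331,711.03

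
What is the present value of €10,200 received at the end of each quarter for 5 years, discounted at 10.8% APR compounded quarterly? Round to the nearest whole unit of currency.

€156,046

i = 0.108/4 = 0.027 per quarter; n = 5·4 = 20.
PV = 10200 × [1 − (1+0.027)^(−20)] / 0.027 = 10200 × 15.298648 = 156,046.2060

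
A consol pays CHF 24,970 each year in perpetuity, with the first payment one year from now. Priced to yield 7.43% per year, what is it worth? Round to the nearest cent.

PV = PMT / i = 24970 / 0.0743 = 336,069.9865

CHF 336,069.99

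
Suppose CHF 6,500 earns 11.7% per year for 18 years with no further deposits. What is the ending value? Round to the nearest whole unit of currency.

CHF 47,629

6,500 × (1+0.117)^18 = 6,500 × 7.327522 = 47,628.8914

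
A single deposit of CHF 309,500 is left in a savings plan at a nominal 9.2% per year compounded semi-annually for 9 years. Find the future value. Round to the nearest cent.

CHF 695,394.06

i = 0.092/2 = 0.046 per half-year; n = 9·2 = 18.
309,500 × (1+0.046)^18 = 309,500 × 2.246831 = 695,394.0572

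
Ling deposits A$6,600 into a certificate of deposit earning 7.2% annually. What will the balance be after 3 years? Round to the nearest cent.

A$8,130.71

FV = 6,600 × (1 + 0.072)^3 = 8,130.7066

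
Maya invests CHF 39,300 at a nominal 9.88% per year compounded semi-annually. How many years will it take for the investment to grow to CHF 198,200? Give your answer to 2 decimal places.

Periodic rate i = 0.0988/2 = 0.0494.
(1+i)^n = 198200/39300 = 5.04326, so n = ln 5.04326 / ln 1.0494 = 33.5566 half-years
= 33.5566/2 years

16.78 years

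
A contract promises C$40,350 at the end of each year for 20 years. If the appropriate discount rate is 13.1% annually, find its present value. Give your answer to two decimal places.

Annuity factor a(20|0.131) = 6.982744; PV = 40350 × 6.982744 = 281,753.7299

C$281,753.73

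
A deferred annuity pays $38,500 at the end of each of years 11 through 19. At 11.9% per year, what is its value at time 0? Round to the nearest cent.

Value one period before first payment (t=10): 38500 × [1 − (1+0.119)^(−9)] / 0.119 = 38500 × 5.348565 = 205,919.7531
PV₀ = 205,919.7531 / (1+0.119)^10 = 205,919.7531 / 3.078229 = 66,895.5369

$66,895.54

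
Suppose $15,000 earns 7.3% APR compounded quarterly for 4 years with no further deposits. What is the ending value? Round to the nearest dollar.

$20,034

With 4 periods per year: i = 0.01825, n = 16.
15,000 × (1+0.01825)^16 = 15,000 × 1.335582 = 20,033.7366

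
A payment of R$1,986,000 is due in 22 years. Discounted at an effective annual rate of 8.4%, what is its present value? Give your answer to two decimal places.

R$336,771.27

PV = 1,986,000 / (1 + 0.084)^22 = 1,986,000 / 5.897178 = 336,771.2708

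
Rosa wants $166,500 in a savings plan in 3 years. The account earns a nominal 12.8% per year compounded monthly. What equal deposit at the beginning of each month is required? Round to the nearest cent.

i = 0.128/12 = 0.0106667 per month; n = 3·12 = 36.
PMT = 166500 / ( [(1+0.0106667)^36 − 1] / 0.0106667 × (1+i) ) = 166500 / 44.074187 = 3,777.7214

$3,777.72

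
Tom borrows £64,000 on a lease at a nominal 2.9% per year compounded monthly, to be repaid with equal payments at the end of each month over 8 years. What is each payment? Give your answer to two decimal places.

£747.79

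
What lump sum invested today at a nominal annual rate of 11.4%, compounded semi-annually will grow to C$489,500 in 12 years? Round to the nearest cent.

C$129,405.58

i = 0.114/2 = 0.057 per half-year; n = 12·2 = 24.
PV = 489,500 / (1 + 0.057)^24 = 489,500 / 3.782681 = 129,405.5791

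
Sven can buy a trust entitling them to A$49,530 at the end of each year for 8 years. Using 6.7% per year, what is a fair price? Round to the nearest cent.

PV = PMT · [1 − (1+i)^(−n)] / i = 49530 · 6.041347 = 299,227.9023

A$299,227.90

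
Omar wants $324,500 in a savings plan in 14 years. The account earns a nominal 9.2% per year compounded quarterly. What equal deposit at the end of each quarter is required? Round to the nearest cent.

With 4 periods per year: i = 0.023, n = 56.
FV-annuity factor = 111.870449; PMT = 324500 / 111.870449 = 2,900.6766

$2,900.68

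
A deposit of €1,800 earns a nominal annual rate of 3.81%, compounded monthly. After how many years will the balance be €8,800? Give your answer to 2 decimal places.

41.72 years

Periodic rate i = 0.0381/12 = 0.003175.
n = ln(8800/1800) / ln(1+0.003175) = ln(4.88889) / 0.003170 = 500.6246 months
= 500.6246/12 years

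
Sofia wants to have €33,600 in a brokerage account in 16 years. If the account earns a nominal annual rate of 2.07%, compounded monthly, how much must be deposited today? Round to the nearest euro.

i = 0.0207/12 = 0.001725 per month; n = 16·12 = 192.
PV = 33,600 / (1 + 0.001725)^192 = 33,600 / 1.392241 = 24,133.7530

€24,134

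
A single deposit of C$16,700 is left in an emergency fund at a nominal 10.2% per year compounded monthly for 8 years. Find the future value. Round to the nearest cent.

C$37,635.97

i = 0.102/12 = 0.0085 per month; n = 8·12 = 96.
FV = 16,700 × (1 + 0.0085)^96 = 37,635.9702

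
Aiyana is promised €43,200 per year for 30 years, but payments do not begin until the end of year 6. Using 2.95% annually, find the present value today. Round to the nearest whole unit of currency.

PV at t=5 (ordinary 30-year annuity): 43200 × a(30|0.0295) = 43200 × 19.727731 = 852,237.9645
PV₀ = 852,237.9645 / (1+0.0295)^5 = 852,237.9645 / 1.156463 = 736,934.8957

€736,935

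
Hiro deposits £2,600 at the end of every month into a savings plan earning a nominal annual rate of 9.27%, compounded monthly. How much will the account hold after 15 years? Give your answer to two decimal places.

Periodic rate i = 0.0927/12 = 0.007725; n = 15 × 12 = 180 periods.
FV = PMT · [(1+i)^n − 1] / i = 2600 · 387.760766 = 1,008,177.9924

£1,008,177.99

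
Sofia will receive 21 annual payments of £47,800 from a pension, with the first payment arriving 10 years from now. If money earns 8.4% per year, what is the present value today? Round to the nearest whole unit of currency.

£224,736

Value one period before first payment (t=9): 47800 × [1 − (1+0.084)^(−21)] / 0.084 = 47800 × 9.716467 = 464,447.1374
PV₀ = 464,447.1374 / (1+0.084)^9 = 464,447.1374 / 2.066634 = 224,736.0538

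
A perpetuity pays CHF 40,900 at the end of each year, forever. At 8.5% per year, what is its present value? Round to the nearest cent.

CHF 481,176.47

PV = PMT / i = 40900 / 0.085 = 481,176.4706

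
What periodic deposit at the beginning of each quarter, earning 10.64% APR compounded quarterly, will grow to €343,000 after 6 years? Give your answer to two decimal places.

€10,125.58

i = 0.1064/4 = 0.0266 per quarter; n = 6·4 = 24.
FV-annuity factor × (1+i) = 33.874613; PMT = 343000 / 33.874613 = 10,125.5768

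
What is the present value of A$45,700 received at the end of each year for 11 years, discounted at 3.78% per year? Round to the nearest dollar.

A$405,146

PV = PMT · [1 − (1+i)^(−n)] / i = 45700 · 8.865349 = 405,146.4596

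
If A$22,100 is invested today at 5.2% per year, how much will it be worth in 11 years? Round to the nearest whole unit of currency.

A$38,598

FV = PV·(1+i)^n = 22,100 × 1.746518 = 38,598.0542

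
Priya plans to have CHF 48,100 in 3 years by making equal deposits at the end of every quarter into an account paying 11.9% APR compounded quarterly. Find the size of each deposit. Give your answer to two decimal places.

i = 0.119/4 = 0.02975 per quarter; n = 3·4 = 12.
PMT = 48100 / ( [(1+0.02975)^12 − 1] / 0.02975 ) = 48100 / 14.171890 = 3,394.0427

CHF 3,394.04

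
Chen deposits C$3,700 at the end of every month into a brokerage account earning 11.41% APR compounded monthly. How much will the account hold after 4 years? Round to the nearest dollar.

C$223,744

i = 0.1141/12 = 0.00950833 per month; n = 4·12 = 48.
Accumulation factor s(48|0.00950833) = 60.471378; FV = 3700 × 60.471378 = 223,744.0982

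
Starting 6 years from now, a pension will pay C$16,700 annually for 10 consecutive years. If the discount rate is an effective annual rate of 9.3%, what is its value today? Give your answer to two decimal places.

C$67,807.59

Value one period before first payment (t=5): 16700 × [1 − (1+0.093)^(−10)] / 0.093 = 16700 × 6.333775 = 105,774.0486
PV₀ = 105,774.0486 / (1+0.093)^5 = 105,774.0486 / 1.559915 = 67,807.5914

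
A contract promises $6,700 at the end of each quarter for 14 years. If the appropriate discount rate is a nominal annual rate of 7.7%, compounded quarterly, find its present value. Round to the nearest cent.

$228,398.91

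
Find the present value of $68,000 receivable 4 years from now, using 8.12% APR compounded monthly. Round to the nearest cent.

$49,195.48

i = 0.0812/12 = 0.00676667 per month; n = 4·12 = 48.
PV = 68,000 / (1 + 0.00676667)^48 = 68,000 / 1.382241 = 49,195.4766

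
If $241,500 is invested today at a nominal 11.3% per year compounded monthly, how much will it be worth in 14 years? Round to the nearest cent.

$1,166,155.04

Periodic rate i = 0.113/12 = 0.00941667; n = 14 × 12 = 168 periods.
FV = PV·(1+i)^n = 241,500 × 4.828799 = 1,166,155.0366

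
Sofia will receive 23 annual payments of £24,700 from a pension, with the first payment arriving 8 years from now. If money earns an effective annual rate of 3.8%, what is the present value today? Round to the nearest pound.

£288,326

PV at t=7 (ordinary 23-year annuity): 24700 × a(23|0.038) = 24700 × 15.155453 = 374,339.6991
Discount back 7 years: 374,339.6991 × (1+0.038)^(−7) = 374,339.6991 × 0.770227 = 288,326.4019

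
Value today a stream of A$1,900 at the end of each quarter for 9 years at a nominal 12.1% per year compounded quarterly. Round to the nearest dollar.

With 4 periods per year: i = 0.03025, n = 36.
PV = 1900 × [1 − (1+0.03025)^(−36)] / 0.03025 = 1900 × 21.751039 = 41,326.9738

A$41,327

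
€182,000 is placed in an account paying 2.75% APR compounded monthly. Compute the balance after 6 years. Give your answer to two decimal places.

€214,609.03

Periodic rate i = 0.0275/12 = 0.00229167; n = 6 × 12 = 72 periods.
182,000 × (1+0.00229167)^72 = 182,000 × 1.179171 = 214,609.0311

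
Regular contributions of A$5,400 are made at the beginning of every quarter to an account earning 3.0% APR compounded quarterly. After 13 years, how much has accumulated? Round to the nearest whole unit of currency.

With 4 periods per year: i = 0.0075, n = 52.
Accumulation factor s(52|0.0075) × (1+i) = 63.785901; FV = 5400 × 63.785901 = 344,443.8674
(annuity-due: payments at period start, so ×(1+i).)

A$344,444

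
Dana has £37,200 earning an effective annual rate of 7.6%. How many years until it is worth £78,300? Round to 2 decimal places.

10.16 years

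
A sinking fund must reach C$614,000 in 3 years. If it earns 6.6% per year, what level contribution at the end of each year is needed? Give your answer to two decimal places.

FV-annuity factor = 3.202356; PMT = 614000 / 3.202356 = 191,733.8360

C$191,733.84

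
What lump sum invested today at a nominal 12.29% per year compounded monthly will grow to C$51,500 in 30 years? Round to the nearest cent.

C$1,314.34

i = 0.1229/12 = 0.0102417 per month; n = 30·12 = 360.
PV = FV·(1+i)^(−n) = 51,500 × 0.025521 = 1,314.3397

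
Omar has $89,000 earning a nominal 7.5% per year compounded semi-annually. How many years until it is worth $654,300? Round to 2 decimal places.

27.09 years

Periodic rate i = 0.075/2 = 0.0375.
n = ln(654300/89000) / ln(1+0.0375) = ln(7.35169) / 0.036814 = 54.1895 half-years
= 54.1895/2 years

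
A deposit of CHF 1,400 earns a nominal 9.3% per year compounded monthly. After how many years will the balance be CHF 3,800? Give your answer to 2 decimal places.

Periodic rate i = 0.093/12 = 0.00775.
n = ln(3800/1400) / ln(1+0.00775) = ln(2.71429) / 0.007720 = 129.3411 months
= 129.3411/12 years

10.78 years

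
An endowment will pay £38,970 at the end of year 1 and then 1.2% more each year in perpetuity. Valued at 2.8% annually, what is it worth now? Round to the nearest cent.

PV = PMT / (i − g) = 38970 / (0.028 − 0.012) = 38970 / 0.016000 = 2,435,625.0000

£2,435,625.00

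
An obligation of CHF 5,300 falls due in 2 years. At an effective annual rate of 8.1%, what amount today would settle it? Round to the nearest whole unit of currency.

Discount factor = (1+0.081)^(−2) = 0.855753; PV = 5,300 × 0.855753 = 4,535.4928

CHF 4,535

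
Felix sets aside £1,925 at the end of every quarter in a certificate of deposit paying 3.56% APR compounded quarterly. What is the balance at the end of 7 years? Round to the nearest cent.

£60,904.62

i = 0.0356/4 = 0.0089 per quarter; n = 7·4 = 28.
FV = PMT · [(1+i)^n − 1] / i = 1925 · 31.638764 = 60,904.6216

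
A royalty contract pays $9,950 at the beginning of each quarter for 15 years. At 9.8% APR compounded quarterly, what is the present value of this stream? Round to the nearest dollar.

$318,697

i = 0.098/4 = 0.0245 per quarter; n = 15·4 = 60.
PV = 9950 × [1 − (1+0.0245)^(−60)] / 0.0245 × (1+i) = 9950 × 32.029810 = 318,696.6140
Payments are at the start of each period, so multiply by (1+i).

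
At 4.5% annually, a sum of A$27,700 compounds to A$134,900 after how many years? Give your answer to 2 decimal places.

35.97 years

(1+i)^n = 134900/27700 = 4.87004, so n = ln 4.87004 / ln 1.045 = 35.9658 years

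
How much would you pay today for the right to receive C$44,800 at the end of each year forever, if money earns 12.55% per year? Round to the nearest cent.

PV = PMT / i = 44800 / 0.1255 = 356,972.1116

C$356,972.11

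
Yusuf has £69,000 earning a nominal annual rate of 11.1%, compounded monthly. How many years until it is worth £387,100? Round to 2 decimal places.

Periodic rate i = 0.111/12 = 0.00925.
(1+i)^n = 387100/69000 = 5.61014, so n = ln 5.61014 / ln 1.00925 = 187.3017 months
= 187.3017/12 years

15.61 years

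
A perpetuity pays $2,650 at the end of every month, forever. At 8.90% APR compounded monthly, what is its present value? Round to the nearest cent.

$357,303.37

Periodic rate i = 0.089/12 = 0.00741667.
PV = PMT / i = 2650 / 0.00741667 = 357,303.3708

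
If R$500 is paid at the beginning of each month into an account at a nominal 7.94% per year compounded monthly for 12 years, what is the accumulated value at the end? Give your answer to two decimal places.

With 12 periods per year: i = 0.00661667, n = 144.
Accumulation factor s(144|0.00661667) × (1+i) = 241.106490; FV = 500 × 241.106490 = 120,553.2448
Payments are at the start of each period, so multiply by (1+i).

R$120,553.24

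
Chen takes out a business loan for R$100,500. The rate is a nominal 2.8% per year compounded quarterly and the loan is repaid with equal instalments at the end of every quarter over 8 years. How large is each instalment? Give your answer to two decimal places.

R$3,516.43

With 4 periods per year: i = 0.007, n = 32.
PMT = 100500 / ( [1 − (1+0.007)^(−32)] / 0.007 ) = 100500 / 28.580124 = 3,516.4298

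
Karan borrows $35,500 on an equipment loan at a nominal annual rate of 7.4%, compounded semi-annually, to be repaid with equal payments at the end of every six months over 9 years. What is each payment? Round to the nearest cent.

$2,736.32

With 2 periods per year: i = 0.037, n = 18.
Annuity-PV factor = 12.973651; PMT = 35500 / 12.973651 = 2,736.3153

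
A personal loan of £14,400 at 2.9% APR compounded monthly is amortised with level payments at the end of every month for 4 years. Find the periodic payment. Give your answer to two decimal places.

Periodic rate i = 0.029/12 = 0.00241667; n = 4 × 12 = 48 periods.
Annuity-PV factor = 45.269029; PMT = 14400 / 45.269029 = 318.0983

£318.10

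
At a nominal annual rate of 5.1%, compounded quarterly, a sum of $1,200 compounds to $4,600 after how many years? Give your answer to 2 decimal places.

Periodic rate i = 0.051/4 = 0.01275.
(1+i)^n = 4600/1200 = 3.83333, so n = ln 3.83333 / ln 1.01275 = 106.0614 quarters
= 106.0614/4 years

26.52 years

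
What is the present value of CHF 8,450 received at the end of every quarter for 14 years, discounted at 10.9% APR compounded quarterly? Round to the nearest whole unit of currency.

With 4 periods per year: i = 0.02725, n = 56.
PV = PMT · [1 − (1+i)^(−n)] / i = 8450 · 28.554535 = 241,285.8231

CHF 241,286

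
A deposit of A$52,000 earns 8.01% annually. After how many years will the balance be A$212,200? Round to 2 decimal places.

18.25 years

n = ln(212200/52000) / ln(1+0.0801) = ln(4.08077) / 0.077054 = 18.2507 years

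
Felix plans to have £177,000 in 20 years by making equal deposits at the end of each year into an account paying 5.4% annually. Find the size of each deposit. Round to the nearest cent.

£5,130.60

PMT = 177000 / ( [(1+0.054)^20 − 1] / 0.054 ) = 177000 / 34.498885 = 5,130.6005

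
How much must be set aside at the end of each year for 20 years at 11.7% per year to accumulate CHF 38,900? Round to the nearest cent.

CHF 558.96

FV-annuity factor = 69.593746; PMT = 38900 / 69.593746 = 558.9583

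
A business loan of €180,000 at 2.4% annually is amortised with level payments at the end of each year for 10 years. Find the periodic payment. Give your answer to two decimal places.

€20,460.45

PMT = 180000 / ( [1 − (1+0.024)^(−10)] / 0.024 ) = 180000 / 8.797462 = 20,460.4458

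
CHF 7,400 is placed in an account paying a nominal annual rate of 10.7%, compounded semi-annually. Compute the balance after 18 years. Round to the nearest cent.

CHF 48,314.24

With 2 periods per year: i = 0.0535, n = 36.
7,400 × (1+0.0535)^36 = 7,400 × 6.528951 = 48,314.2406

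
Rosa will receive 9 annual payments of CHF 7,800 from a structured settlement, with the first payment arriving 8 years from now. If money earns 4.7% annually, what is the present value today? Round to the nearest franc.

CHF 40,740

PV at t=7 (ordinary 9-year annuity): 7800 × a(9|0.047) = 7800 × 7.203747 = 56,189.2299
PV₀ = 56,189.2299 / (1+0.047)^7 = 56,189.2299 / 1.379198 = 40,740.4956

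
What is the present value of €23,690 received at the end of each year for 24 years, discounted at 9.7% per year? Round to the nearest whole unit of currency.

€217,752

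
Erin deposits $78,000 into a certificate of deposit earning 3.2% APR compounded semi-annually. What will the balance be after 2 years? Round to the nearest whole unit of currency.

With 2 periods per year: i = 0.016, n = 4.
FV = 78,000 × (1 + 0.016)^4 = 83,113.0911

$83,113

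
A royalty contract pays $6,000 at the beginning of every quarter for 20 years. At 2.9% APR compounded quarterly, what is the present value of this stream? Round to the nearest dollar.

$365,885

With 4 periods per year: i = 0.00725, n = 80.
PV = 6000 × [1 − (1+0.00725)^(−80)] / 0.00725 × (1+i) = 6000 × 60.980843 = 365,885.0598
Payments are at the start of each period, so multiply by (1+i).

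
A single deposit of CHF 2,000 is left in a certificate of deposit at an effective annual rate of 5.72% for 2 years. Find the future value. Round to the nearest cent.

CHF 2,235.34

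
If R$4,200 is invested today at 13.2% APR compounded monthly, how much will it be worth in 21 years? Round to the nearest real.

R$66,152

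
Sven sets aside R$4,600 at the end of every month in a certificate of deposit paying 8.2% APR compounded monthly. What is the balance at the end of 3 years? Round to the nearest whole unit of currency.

R$187,027

With 12 periods per year: i = 0.00683333, n = 36.
Accumulation factor s(36|0.00683333) = 40.658046; FV = 4600 × 40.658046 = 187,027.0095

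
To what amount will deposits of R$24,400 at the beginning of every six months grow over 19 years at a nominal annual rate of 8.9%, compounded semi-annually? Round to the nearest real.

R$2,422,715

i = 0.089/2 = 0.0445 per half-year; n = 19·2 = 38.
FV = 24400 × [(1+0.0445)^38 − 1] / 0.0445 × (1+i) = 24400 × 99.291606 = 2,422,715.1770
Payments are at the start of each period, so multiply by (1+i).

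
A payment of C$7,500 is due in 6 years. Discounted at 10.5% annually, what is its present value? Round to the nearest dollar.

C$4,120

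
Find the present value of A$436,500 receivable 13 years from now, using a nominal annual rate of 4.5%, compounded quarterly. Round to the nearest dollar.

A$243,972

i = 0.045/4 = 0.01125 per quarter; n = 13·4 = 52.
PV = FV·(1+i)^(−n) = 436,500 × 0.558928 = 243,972.2592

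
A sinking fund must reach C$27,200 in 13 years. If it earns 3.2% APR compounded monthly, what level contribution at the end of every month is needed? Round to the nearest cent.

C$140.83

With 12 periods per year: i = 0.00266667, n = 156.
PMT = 27200 / ( [(1+0.00266667)^156 − 1] / 0.00266667 ) = 27200 / 193.142543 = 140.8286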